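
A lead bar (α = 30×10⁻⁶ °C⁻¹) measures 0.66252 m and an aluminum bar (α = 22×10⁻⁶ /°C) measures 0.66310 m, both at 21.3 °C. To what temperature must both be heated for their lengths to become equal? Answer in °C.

L₁(1 + α₁ΔT) = L₂(1 + α₂ΔT) ⇒ ΔT = (L₂ − L₁)/(α₁L₁ − α₂L₂)
L₂ − L₁ = 0.66310 − 0.66252 = 5.80×10⁻⁴ m
α₁L₁ − α₂L₂ = 30×10⁻⁶×0.66252 − 22×10⁻⁶×0.66310 = 5.2874×10⁻⁶ m/K
ΔT = 5.80×10⁻⁴ / 5.2874×10⁻⁶ = 109.695 K
T = 21.3 + 109.695 = 130.995 °C

T = 131.0 °C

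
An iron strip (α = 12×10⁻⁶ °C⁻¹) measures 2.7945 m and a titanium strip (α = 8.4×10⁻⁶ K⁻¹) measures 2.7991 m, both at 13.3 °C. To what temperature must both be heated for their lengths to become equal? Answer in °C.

Equal length when α₁L₁ΔT − α₂L₂ΔT = L₂ − L₁ = 4.60×10⁻³ m
α₁L₁ = 3.3534×10⁻⁵, α₂L₂ = 2.351244×10⁻⁵ → Δ(αL) = 1.002156×10⁻⁵ m/K
ΔT = 4.60×10⁻³ / 1.002156×10⁻⁵ = 459.010 K, so T = 13.3 + 459.010 = 472.310 °C

T = 472.3 °C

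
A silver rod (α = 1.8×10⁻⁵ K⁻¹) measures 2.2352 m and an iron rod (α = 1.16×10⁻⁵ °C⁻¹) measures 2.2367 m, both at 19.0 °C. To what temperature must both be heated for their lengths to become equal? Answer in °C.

T = 124.0 °C

Equal length when α₁L₁ΔT − α₂L₂ΔT = L₂ − L₁ = 1.50×10⁻³ m
α₁L₁ = 4.02336×10⁻⁵, α₂L₂ = 2.594572×10⁻⁵ → Δ(αL) = 1.428788×10⁻⁵ m/K
ΔT = 1.50×10⁻³ / 1.428788×10⁻⁵ = 104.984 K, so T = 19.0 + 104.984 = 123.984 °C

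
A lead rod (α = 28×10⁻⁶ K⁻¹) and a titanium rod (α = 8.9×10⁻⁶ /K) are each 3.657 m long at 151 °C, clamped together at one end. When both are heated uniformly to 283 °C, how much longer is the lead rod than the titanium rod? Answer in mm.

9.22 mm

ΔT = 132 K
lead: ΔL = 28×10⁻⁶ × 3.657 m × 132 = 1.3516×10⁻² m = 13.516 mm
titanium: ΔL = 8.9×10⁻⁶ × 3.657 m × 132 = 4.2962×10⁻³ m = 4.2962 mm
difference = 13.516 − 4.2962 = 9.2198 mm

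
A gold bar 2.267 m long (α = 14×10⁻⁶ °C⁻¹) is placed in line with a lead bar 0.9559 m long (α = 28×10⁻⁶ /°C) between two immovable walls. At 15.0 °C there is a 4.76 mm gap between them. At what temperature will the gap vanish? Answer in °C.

Gap closes when ΔL₁ + ΔL₂ = 4.76 mm = 4.76×10⁻³ m
(α₁L₁ + α₂L₂)ΔT = g
α₁L₁ + α₂L₂ = 14×10⁻⁶×2.267 + 28×10⁻⁶×0.9559 = 5.85032×10⁻⁵ m/K
ΔT = 4.76×10⁻³ / 5.85032×10⁻⁵ = 81.363 K
T = 15.0 + 81.363 = 96.363 °C

T = 96.4 °C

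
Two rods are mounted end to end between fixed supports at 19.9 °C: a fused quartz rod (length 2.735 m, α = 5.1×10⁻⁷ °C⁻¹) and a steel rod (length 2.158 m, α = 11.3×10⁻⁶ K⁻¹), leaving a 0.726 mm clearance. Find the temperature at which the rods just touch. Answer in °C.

T = 48.1 °C

α₁L₁ = 1.39485×10⁻⁶ m/K, α₂L₂ = 2.43854×10⁻⁵ m/K → total 2.578025×10⁻⁵ m/K
ΔT = g/(α₁L₁+α₂L₂) = 7.26×10⁻⁴ / 2.578025×10⁻⁵ = 28.161 K
T = 19.9 + 28.161 = 48.061 °C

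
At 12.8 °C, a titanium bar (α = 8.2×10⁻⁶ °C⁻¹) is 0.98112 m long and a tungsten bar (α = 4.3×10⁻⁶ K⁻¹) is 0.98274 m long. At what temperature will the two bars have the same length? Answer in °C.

T = 437.0 °C

Equal length when α₁L₁ΔT − α₂L₂ΔT = L₂ − L₁ = 1.62×10⁻³ m
α₁L₁ = 8.045184×10⁻⁶, α₂L₂ = 4.225782×10⁻⁶ → Δ(αL) = 3.819402×10⁻⁶ m/K
ΔT = 1.62×10⁻³ / 3.819402×10⁻⁶ = 424.150 K, so T = 12.8 + 424.150 = 436.950 °C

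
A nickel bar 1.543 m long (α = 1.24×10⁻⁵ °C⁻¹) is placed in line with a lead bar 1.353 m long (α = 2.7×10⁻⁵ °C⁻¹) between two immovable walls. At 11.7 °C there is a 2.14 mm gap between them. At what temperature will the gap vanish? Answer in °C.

α₁L₁ = 1.91332×10⁻⁵ m/K, α₂L₂ = 3.6531×10⁻⁵ m/K → total 5.56642×10⁻⁵ m/K
ΔT = g/(α₁L₁+α₂L₂) = 2.14×10⁻³ / 5.56642×10⁻⁵ = 38.445 K
T = 11.7 + 38.445 = 50.145 °C

T = 50.1 °C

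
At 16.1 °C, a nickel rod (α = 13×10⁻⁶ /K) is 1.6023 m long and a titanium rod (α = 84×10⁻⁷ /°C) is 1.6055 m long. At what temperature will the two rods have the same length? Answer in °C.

T = 451.8 °C

L₁(1 + α₁ΔT) = L₂(1 + α₂ΔT) ⇒ ΔT = (L₂ − L₁)/(α₁L₁ − α₂L₂)
L₂ − L₁ = 1.6055 − 1.6023 = 3.20×10⁻³ m
α₁L₁ − α₂L₂ = 13×10⁻⁶×1.6023 − 84×10⁻⁷×1.6055 = 7.3437×10⁻⁶ m/K
ΔT = 3.20×10⁻³ / 7.3437×10⁻⁶ = 435.748 K
T = 16.1 + 435.748 = 451.848 °C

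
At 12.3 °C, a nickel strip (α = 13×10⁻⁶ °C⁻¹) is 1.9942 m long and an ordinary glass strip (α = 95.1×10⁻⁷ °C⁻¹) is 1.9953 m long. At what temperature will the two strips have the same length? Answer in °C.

T = 170.6 °C

L₁(1 + α₁ΔT) = L₂(1 + α₂ΔT) ⇒ ΔT = (L₂ − L₁)/(α₁L₁ − α₂L₂)
L₂ − L₁ = 1.9953 − 1.9942 = 1.10×10⁻³ m
α₁L₁ − α₂L₂ = 13×10⁻⁶×1.9942 − 95.1×10⁻⁷×1.9953 = 6.949297×10⁻⁶ m/K
ΔT = 1.10×10⁻³ / 6.949297×10⁻⁶ = 158.289 K
T = 12.3 + 158.289 = 170.589 °C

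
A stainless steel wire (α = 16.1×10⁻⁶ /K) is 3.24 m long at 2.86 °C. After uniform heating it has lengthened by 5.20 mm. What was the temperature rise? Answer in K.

ΔT = 99.7 K

ΔL = αL₀ΔT ⇒ ΔT = ΔL / (αL₀)
ΔT = 5.20×10⁻³ m / (16.1×10⁻⁶ × 3.24 m) = 99.686 K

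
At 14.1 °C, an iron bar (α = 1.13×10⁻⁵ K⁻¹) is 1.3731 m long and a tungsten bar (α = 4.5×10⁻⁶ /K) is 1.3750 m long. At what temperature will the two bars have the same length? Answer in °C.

Equal length when α₁L₁ΔT − α₂L₂ΔT = L₂ − L₁ = 1.90×10⁻³ m
α₁L₁ = 1.551603×10⁻⁵, α₂L₂ = 6.1875×10⁻⁶ → Δ(αL) = 9.32853×10⁻⁶ m/K
ΔT = 1.90×10⁻³ / 9.32853×10⁻⁶ = 203.676 K, so T = 14.1 + 203.676 = 217.776 °C

T = 217.8 °C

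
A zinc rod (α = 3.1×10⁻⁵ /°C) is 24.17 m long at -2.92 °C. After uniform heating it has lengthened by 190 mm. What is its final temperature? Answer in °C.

ΔL = αL₀ΔT ⇒ ΔT = ΔL / (αL₀)
ΔT = 190×10⁻³ m / (3.1×10⁻⁵ × 24.17 m) = 253.58 K
T = -2.92 + 253.58 = 250.66 °C

T = 251 °C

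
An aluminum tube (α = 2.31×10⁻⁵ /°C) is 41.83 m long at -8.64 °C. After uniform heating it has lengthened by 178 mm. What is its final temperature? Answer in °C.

ΔL = αL₀ΔT ⇒ ΔT = ΔL / (αL₀)
ΔT = 178×10⁻³ m / (2.31×10⁻⁵ × 41.83 m) = 184.21 K
T = -8.64 + 184.21 = 175.57 °C

T = 176 °C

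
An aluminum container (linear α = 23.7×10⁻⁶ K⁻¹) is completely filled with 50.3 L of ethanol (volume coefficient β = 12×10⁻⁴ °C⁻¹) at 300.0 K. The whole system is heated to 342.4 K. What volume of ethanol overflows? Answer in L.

The container also expands: β_container ≈ 3α = 7.11×10⁻⁵ /K
Net overflow = V₀(β_liq − 3α_cont)ΔT
β − 3α = 1.20×10⁻³ − 7.11×10⁻⁵ = 1.1289×10⁻³ /K; ΔT = 42.4 K
ΔV = 50.3 × 1.1289×10⁻³ × 42.4 = 2.41 L

2.41 L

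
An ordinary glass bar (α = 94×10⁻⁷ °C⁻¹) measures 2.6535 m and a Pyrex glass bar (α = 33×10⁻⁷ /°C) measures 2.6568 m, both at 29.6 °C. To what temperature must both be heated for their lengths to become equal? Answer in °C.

T = 233.6 °C

Equal length when α₁L₁ΔT − α₂L₂ΔT = L₂ − L₁ = 3.30×10⁻³ m
α₁L₁ = 2.49429×10⁻⁵, α₂L₂ = 8.76744×10⁻⁶ → Δ(αL) = 1.617546×10⁻⁵ m/K
ΔT = 3.30×10⁻³ / 1.617546×10⁻⁵ = 204.013 K, so T = 29.6 + 204.013 = 233.613 °C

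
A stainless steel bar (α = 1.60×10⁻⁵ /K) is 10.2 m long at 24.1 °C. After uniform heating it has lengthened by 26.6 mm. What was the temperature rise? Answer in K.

ΔT = 163 K

ΔL = αL₀ΔT ⇒ ΔT = ΔL / (αL₀)
ΔT = 26.6×10⁻³ m / (1.60×10⁻⁵ × 10.2 m) = 162.99 K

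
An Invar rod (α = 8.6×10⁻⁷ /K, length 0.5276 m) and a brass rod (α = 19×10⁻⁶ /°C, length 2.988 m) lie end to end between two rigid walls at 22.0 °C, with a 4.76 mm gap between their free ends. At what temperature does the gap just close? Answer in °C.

α₁L₁ = 4.53736×10⁻⁷ m/K, α₂L₂ = 5.6772×10⁻⁵ m/K → total 5.7225736×10⁻⁵ m/K
ΔT = g/(α₁L₁+α₂L₂) = 4.76×10⁻³ / 5.7225736×10⁻⁵ = 83.18 K
T = 22.0 + 83.18 = 105.18 °C

T = 105 °C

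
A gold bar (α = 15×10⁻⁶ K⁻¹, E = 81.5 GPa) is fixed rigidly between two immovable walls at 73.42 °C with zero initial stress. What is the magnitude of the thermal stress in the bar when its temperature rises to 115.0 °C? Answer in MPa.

σ = 50.8 MPa

Fully constrained: the free strain ε = αΔT is blocked, so σ = Eε = EαΔT.
|ΔT| = 41.58 K
σ = 81.5×10⁹ × 15×10⁻⁶ × 41.58 = 5.08×10⁷ Pa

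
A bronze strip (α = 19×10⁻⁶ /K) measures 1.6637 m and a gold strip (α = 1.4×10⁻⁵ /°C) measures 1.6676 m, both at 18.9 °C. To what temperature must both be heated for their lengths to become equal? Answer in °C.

L₁(1 + α₁ΔT) = L₂(1 + α₂ΔT) ⇒ ΔT = (L₂ − L₁)/(α₁L₁ − α₂L₂)
L₂ − L₁ = 1.6676 − 1.6637 = 3.90×10⁻³ m
α₁L₁ − α₂L₂ = 19×10⁻⁶×1.6637 − 1.4×10⁻⁵×1.6676 = 8.2639×10⁻⁶ m/K
ΔT = 3.90×10⁻³ / 8.2639×10⁻⁶ = 471.932 K
T = 18.9 + 471.932 = 490.832 °C

T = 490.8 °C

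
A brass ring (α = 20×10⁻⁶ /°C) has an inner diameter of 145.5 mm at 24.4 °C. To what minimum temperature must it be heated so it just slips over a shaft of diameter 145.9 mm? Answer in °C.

Required Δd = 145.9 − 145.5 = 0.4 mm
Δd = αd₀ΔT ⇒ ΔT = Δd/(αd₀) = 0.4 / (20×10⁻⁶ × 145.5) = 137.46 K
T_min = 24.4 + 137.46 = 161.86 °C

T = 162 °C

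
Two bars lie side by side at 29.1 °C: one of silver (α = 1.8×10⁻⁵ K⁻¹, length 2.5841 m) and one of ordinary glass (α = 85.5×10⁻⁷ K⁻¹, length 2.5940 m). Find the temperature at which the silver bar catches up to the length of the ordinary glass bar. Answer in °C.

Equal length when α₁L₁ΔT − α₂L₂ΔT = L₂ − L₁ = 9.90×10⁻³ m
α₁L₁ = 4.65138×10⁻⁵, α₂L₂ = 2.21787×10⁻⁵ → Δ(αL) = 2.43351×10⁻⁵ m/K
ΔT = 9.90×10⁻³ / 2.43351×10⁻⁵ = 406.820 K, so T = 29.1 + 406.820 = 435.920 °C

T = 435.9 °C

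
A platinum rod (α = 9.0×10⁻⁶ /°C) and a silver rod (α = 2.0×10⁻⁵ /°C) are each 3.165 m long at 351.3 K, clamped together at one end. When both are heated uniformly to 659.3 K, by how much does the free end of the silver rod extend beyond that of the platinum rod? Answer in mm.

10.7 mm

ΔT = 308.0 K
platinum: ΔL = 9.0×10⁻⁶ × 3.165 m × 308.0 = 8.7734×10⁻³ m = 8.7734 mm
silver: ΔL = 2.0×10⁻⁵ × 3.165 m × 308.0 = 1.9496×10⁻² m = 19.496 mm
difference = 19.496 − 8.7734 = 10.7226 mm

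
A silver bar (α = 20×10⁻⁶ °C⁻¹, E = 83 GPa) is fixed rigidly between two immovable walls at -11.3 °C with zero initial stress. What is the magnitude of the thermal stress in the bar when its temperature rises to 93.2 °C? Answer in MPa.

Fully constrained: the free strain ε = αΔT is blocked, so σ = Eε = EαΔT.
|ΔT| = 104.5 K
σ = 83.0×10⁹ × 20×10⁻⁶ × 104.5 = 1.73×10⁸ Pa

σ = 173 MPa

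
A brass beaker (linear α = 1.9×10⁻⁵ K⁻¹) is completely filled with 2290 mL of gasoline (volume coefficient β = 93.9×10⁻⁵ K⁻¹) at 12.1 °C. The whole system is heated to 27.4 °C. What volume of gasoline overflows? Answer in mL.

30.9 mL

The beaker also expands: β_container ≈ 3α = 5.7×10⁻⁵ /K
Net overflow = V₀(β_liq − 3α_cont)ΔT
β − 3α = 9.39×10⁻⁴ − 5.7×10⁻⁵ = 8.82×10⁻⁴ /K; ΔT = 15.3 K
ΔV = 2290 × 8.82×10⁻⁴ × 15.3 = 30.9 mL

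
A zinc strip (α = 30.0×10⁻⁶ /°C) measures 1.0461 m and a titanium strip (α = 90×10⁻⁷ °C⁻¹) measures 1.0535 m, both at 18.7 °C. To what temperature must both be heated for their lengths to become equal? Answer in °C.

T = 356.6 °C

L₁(1 + α₁ΔT) = L₂(1 + α₂ΔT) ⇒ ΔT = (L₂ − L₁)/(α₁L₁ − α₂L₂)
L₂ − L₁ = 1.0535 − 1.0461 = 7.40×10⁻³ m
α₁L₁ − α₂L₂ = 30.0×10⁻⁶×1.0461 − 90×10⁻⁷×1.0535 = 2.19015×10⁻⁵ m/K
ΔT = 7.40×10⁻³ / 2.19015×10⁻⁵ = 337.876 K
T = 18.7 + 337.876 = 356.576 °C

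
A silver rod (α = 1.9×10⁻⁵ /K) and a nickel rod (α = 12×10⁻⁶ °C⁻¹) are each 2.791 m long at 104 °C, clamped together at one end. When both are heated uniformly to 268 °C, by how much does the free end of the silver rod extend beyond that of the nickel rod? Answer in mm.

3.20 mm

ΔT = 164 K
silver: ΔL = 1.9×10⁻⁵ × 2.791 m × 164 = 8.6968×10⁻³ m = 8.6968 mm
nickel: ΔL = 12×10⁻⁶ × 2.791 m × 164 = 5.4927×10⁻³ m = 5.4927 mm
difference = 8.6968 − 5.4927 = 3.2041 mm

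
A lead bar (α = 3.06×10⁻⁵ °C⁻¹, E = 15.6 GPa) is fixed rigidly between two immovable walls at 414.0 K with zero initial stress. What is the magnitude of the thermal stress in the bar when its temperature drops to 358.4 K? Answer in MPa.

σ = 26.5 MPa

Fully constrained: the free strain ε = αΔT is blocked, so σ = Eε = EαΔT.
|ΔT| = 55.6 K
σ = 15.6×10⁹ × 3.06×10⁻⁵ × 55.6 = 2.65×10⁷ Pa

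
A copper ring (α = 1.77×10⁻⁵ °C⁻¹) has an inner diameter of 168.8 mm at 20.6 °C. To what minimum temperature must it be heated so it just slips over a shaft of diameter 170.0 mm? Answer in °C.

T = 422 °C

Required Δd = 170.0 − 168.8 = 1.2 mm
Δd = αd₀ΔT ⇒ ΔT = Δd/(αd₀) = 1.2 / (1.77×10⁻⁵ × 168.8) = 401.64 K
T_min = 20.6 + 401.64 = 422.24 °C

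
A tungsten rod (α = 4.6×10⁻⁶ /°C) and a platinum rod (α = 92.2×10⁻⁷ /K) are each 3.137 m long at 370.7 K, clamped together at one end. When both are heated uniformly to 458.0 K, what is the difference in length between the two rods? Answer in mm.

1.27 mm

ΔT = 87.3 K
tungsten: ΔL = 4.6×10⁻⁶ × 3.137 m × 87.3 = 1.2598×10⁻³ m = 1.2598 mm
platinum: ΔL = 92.2×10⁻⁷ × 3.137 m × 87.3 = 2.5250×10⁻³ m = 2.5250 mm
difference = 2.5250 − 1.2598 = 1.2652 mm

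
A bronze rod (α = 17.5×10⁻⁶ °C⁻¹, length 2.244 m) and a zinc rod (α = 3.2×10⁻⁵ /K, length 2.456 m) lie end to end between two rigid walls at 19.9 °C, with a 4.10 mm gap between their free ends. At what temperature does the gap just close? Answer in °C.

Gap closes when ΔL₁ + ΔL₂ = 4.10 mm = 4.10×10⁻³ m
(α₁L₁ + α₂L₂)ΔT = g
α₁L₁ + α₂L₂ = 17.5×10⁻⁶×2.244 + 3.2×10⁻⁵×2.456 = 1.17862×10⁻⁴ m/K
ΔT = 4.10×10⁻³ / 1.17862×10⁻⁴ = 34.786 K
T = 19.9 + 34.786 = 54.686 °C

T = 54.7 °C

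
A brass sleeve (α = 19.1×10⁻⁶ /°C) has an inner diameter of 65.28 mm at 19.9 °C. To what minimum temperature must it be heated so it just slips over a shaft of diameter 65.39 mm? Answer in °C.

Required Δd = 65.39 − 65.28 = 0.11 mm
Δd = αd₀ΔT ⇒ ΔT = Δd/(αd₀) = 0.11 / (19.1×10⁻⁶ × 65.28) = 88.22 K
T_min = 19.9 + 88.22 = 108.12 °C

T = 108 °C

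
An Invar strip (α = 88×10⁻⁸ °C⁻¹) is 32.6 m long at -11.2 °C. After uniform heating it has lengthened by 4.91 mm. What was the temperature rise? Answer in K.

ΔL = αL₀ΔT ⇒ ΔT = ΔL / (αL₀)
ΔT = 4.91×10⁻³ m / (88×10⁻⁸ × 32.6 m) = 171.15 K

ΔT = 171 K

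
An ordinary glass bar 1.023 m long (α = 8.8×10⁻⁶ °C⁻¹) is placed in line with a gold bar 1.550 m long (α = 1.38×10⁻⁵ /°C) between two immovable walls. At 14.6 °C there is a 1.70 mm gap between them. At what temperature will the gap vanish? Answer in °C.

T = 70.5 °C

α₁L₁ = 9.0024×10⁻⁶ m/K, α₂L₂ = 2.139×10⁻⁵ m/K → total 3.03924×10⁻⁵ m/K
ΔT = g/(α₁L₁+α₂L₂) = 1.70×10⁻³ / 3.03924×10⁻⁵ = 55.935 K
T = 14.6 + 55.935 = 70.535 °C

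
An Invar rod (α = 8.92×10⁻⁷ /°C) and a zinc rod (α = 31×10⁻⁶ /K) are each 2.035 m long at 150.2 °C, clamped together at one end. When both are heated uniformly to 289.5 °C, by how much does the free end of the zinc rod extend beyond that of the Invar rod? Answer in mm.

8.53 mm

ΔT = 139.3 K
Invar: ΔL = 8.92×10⁻⁷ × 2.035 m × 139.3 = 2.5286×10⁻⁴ m = 0.25286 mm
zinc: ΔL = 31×10⁻⁶ × 2.035 m × 139.3 = 8.7877×10⁻³ m = 8.7877 mm
difference = 8.7877 − 0.25286 = 8.53484 mm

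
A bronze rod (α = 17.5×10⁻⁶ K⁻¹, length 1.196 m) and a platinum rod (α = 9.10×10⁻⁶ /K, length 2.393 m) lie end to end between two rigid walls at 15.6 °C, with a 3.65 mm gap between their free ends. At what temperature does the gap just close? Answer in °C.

Gap closes when ΔL₁ + ΔL₂ = 3.65 mm = 3.65×10⁻³ m
(α₁L₁ + α₂L₂)ΔT = g
α₁L₁ + α₂L₂ = 17.5×10⁻⁶×1.196 + 9.10×10⁻⁶×2.393 = 4.27063×10⁻⁵ m/K
ΔT = 3.65×10⁻³ / 4.27063×10⁻⁵ = 85.47 K
T = 15.6 + 85.47 = 101.07 °C

T = 101 °C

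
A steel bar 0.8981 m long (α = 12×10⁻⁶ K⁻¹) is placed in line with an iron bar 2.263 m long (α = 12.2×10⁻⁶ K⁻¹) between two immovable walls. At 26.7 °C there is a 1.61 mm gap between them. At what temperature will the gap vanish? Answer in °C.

Gap closes when ΔL₁ + ΔL₂ = 1.61 mm = 1.61×10⁻³ m
(α₁L₁ + α₂L₂)ΔT = g
α₁L₁ + α₂L₂ = 12×10⁻⁶×0.8981 + 12.2×10⁻⁶×2.263 = 3.83858×10⁻⁵ m/K
ΔT = 1.61×10⁻³ / 3.83858×10⁻⁵ = 41.943 K
T = 26.7 + 41.943 = 68.643 °C

T = 68.6 °C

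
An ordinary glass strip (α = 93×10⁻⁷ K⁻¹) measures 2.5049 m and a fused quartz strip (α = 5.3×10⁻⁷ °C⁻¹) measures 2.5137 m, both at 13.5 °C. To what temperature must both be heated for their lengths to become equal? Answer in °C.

Equal length when α₁L₁ΔT − α₂L₂ΔT = L₂ − L₁ = 8.80×10⁻³ m
α₁L₁ = 2.329557×10⁻⁵, α₂L₂ = 1.332261×10⁻⁶ → Δ(αL) = 2.1963309×10⁻⁵ m/K
ΔT = 8.80×10⁻³ / 2.1963309×10⁻⁵ = 400.668 K, so T = 13.5 + 400.668 = 414.168 °C

T = 414.2 °C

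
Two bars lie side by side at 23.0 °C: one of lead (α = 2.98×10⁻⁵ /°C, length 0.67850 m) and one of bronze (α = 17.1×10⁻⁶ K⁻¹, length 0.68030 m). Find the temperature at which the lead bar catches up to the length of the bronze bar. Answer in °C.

L₁(1 + α₁ΔT) = L₂(1 + α₂ΔT) ⇒ ΔT = (L₂ − L₁)/(α₁L₁ − α₂L₂)
L₂ − L₁ = 0.68030 − 0.67850 = 1.80×10⁻³ m
α₁L₁ − α₂L₂ = 2.98×10⁻⁵×0.67850 − 17.1×10⁻⁶×0.68030 = 8.58617×10⁻⁶ m/K
ΔT = 1.80×10⁻³ / 8.58617×10⁻⁶ = 209.639 K
T = 23.0 + 209.639 = 232.639 °C

T = 232.6 °C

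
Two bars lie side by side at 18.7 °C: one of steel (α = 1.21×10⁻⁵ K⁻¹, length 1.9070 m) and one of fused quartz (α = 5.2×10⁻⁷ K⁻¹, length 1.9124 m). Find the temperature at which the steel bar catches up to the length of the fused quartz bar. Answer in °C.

Equal length when α₁L₁ΔT − α₂L₂ΔT = L₂ − L₁ = 5.40×10⁻³ m
α₁L₁ = 2.30747×10⁻⁵, α₂L₂ = 9.94448×10⁻⁷ → Δ(αL) = 2.2080252×10⁻⁵ m/K
ΔT = 5.40×10⁻³ / 2.2080252×10⁻⁵ = 244.562 K, so T = 18.7 + 244.562 = 263.262 °C

T = 263.3 °C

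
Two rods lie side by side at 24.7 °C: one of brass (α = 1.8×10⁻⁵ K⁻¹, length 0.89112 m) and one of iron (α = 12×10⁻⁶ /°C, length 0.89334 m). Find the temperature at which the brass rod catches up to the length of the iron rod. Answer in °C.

T = 442.0 °C

L₁(1 + α₁ΔT) = L₂(1 + α₂ΔT) ⇒ ΔT = (L₂ − L₁)/(α₁L₁ − α₂L₂)
L₂ − L₁ = 0.89334 − 0.89112 = 2.22×10⁻³ m
α₁L₁ − α₂L₂ = 1.8×10⁻⁵×0.89112 − 12×10⁻⁶×0.89334 = 5.32008×10⁻⁶ m/K
ΔT = 2.22×10⁻³ / 5.32008×10⁻⁶ = 417.287 K
T = 24.7 + 417.287 = 441.987 °C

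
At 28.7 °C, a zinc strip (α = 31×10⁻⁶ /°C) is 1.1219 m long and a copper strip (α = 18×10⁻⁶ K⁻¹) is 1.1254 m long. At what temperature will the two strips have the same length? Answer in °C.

T = 269.7 °C

L₁(1 + α₁ΔT) = L₂(1 + α₂ΔT) ⇒ ΔT = (L₂ − L₁)/(α₁L₁ − α₂L₂)
L₂ − L₁ = 1.1254 − 1.1219 = 3.50×10⁻³ m
α₁L₁ − α₂L₂ = 31×10⁻⁶×1.1219 − 18×10⁻⁶×1.1254 = 1.45217×10⁻⁵ m/K
ΔT = 3.50×10⁻³ / 1.45217×10⁻⁵ = 241.019 K
T = 28.7 + 241.019 = 269.719 °C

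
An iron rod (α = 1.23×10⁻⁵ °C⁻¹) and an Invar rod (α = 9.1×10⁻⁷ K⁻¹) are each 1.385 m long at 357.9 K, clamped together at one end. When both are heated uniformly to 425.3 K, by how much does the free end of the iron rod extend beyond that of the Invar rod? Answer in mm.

ΔT = 67.4 K
iron: ΔL = 1.23×10⁻⁵ × 1.385 m × 67.4 = 1.1482×10⁻³ m = 1.1482 mm
Invar: ΔL = 9.1×10⁻⁷ × 1.385 m × 67.4 = 8.4948×10⁻⁵ m = 0.084948 mm
difference = 1.1482 − 0.084948 = 1.063252 mm

1.06 mm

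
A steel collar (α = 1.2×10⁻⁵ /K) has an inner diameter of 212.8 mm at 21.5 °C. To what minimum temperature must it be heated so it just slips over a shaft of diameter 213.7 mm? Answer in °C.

Required Δd = 213.7 − 212.8 = 0.9 mm
Δd = αd₀ΔT ⇒ ΔT = Δd/(αd₀) = 0.9 / (1.2×10⁻⁵ × 212.8) = 352.44 K
T_min = 21.5 + 352.44 = 373.94 °C

T = 374 °C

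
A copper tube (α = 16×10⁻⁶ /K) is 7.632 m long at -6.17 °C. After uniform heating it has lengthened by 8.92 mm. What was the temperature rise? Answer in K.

ΔT = 73.0 K

ΔL = αL₀ΔT ⇒ ΔT = ΔL / (αL₀)
ΔT = 8.92×10⁻³ m / (16×10⁻⁶ × 7.632 m) = 73.048 K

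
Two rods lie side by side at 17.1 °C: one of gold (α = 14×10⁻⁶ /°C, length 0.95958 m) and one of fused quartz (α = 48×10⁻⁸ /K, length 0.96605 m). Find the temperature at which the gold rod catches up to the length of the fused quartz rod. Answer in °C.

T = 515.9 °C

Equal length when α₁L₁ΔT − α₂L₂ΔT = L₂ − L₁ = 6.47×10⁻³ m
α₁L₁ = 1.343412×10⁻⁵, α₂L₂ = 4.63704×10⁻⁷ → Δ(αL) = 1.2970416×10⁻⁵ m/K
ΔT = 6.47×10⁻³ / 1.2970416×10⁻⁵ = 498.827 K, so T = 17.1 + 498.827 = 515.927 °C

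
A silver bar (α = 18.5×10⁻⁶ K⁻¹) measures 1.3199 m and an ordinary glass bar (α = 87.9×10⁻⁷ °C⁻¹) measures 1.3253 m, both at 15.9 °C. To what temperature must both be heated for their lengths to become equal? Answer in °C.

T = 438.8 °C

Equal length when α₁L₁ΔT − α₂L₂ΔT = L₂ − L₁ = 5.40×10⁻³ m
α₁L₁ = 2.441815×10⁻⁵, α₂L₂ = 1.1649387×10⁻⁵ → Δ(αL) = 1.2768763×10⁻⁵ m/K
ΔT = 5.40×10⁻³ / 1.2768763×10⁻⁵ = 422.907 K, so T = 15.9 + 422.907 = 438.807 °C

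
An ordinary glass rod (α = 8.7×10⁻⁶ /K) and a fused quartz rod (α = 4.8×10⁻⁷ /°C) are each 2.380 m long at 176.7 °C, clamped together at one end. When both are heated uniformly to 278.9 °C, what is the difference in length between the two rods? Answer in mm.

ΔT = 102.2 K
ordinary glass: ΔL = 8.7×10⁻⁶ × 2.380 m × 102.2 = 2.1162×10⁻³ m = 2.1162 mm
fused quartz: ΔL = 4.8×10⁻⁷ × 2.380 m × 102.2 = 1.1675×10⁻⁴ m = 0.11675 mm
difference = 2.1162 − 0.11675 = 1.99945 mm

2.00 mm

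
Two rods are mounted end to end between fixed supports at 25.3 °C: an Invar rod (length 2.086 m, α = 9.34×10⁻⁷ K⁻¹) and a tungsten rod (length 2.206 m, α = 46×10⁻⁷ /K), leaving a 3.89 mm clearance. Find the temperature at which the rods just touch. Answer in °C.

Gap closes when ΔL₁ + ΔL₂ = 3.89 mm = 3.89×10⁻³ m
(α₁L₁ + α₂L₂)ΔT = g
α₁L₁ + α₂L₂ = 9.34×10⁻⁷×2.086 + 46×10⁻⁷×2.206 = 1.2095924×10⁻⁵ m/K
ΔT = 3.89×10⁻³ / 1.2095924×10⁻⁵ = 321.60 K
T = 25.3 + 321.60 = 346.90 °C

T = 347 °C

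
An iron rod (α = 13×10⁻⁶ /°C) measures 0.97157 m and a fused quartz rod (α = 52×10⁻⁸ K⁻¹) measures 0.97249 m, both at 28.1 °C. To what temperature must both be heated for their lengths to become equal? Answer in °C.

Equal length when α₁L₁ΔT − α₂L₂ΔT = L₂ − L₁ = 9.20×10⁻⁴ m
α₁L₁ = 1.263041×10⁻⁵, α₂L₂ = 5.056948×10⁻⁷ → Δ(αL) = 1.21247152×10⁻⁵ m/K
ΔT = 9.20×10⁻⁴ / 1.21247152×10⁻⁵ = 75.878 K, so T = 28.1 + 75.878 = 103.978 °C

T = 104.0 °C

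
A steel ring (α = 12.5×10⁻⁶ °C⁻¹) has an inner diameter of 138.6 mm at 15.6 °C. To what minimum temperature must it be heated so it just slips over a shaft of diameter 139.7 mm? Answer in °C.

T = 651 °C

Required Δd = 139.7 − 138.6 = 1.1 mm
Δd = αd₀ΔT ⇒ ΔT = Δd/(αd₀) = 1.1 / (12.5×10⁻⁶ × 138.6) = 634.92 K
T_min = 15.6 + 634.92 = 650.52 °C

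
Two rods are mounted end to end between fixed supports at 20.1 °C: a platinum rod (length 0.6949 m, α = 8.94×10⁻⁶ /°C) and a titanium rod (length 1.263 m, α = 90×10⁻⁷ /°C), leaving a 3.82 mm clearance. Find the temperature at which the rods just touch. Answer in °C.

T = 237 °C

α₁L₁ = 6.212406×10⁻⁶ m/K, α₂L₂ = 1.1367×10⁻⁵ m/K → total 1.7579406×10⁻⁵ m/K
ΔT = g/(α₁L₁+α₂L₂) = 3.82×10⁻³ / 1.7579406×10⁻⁵ = 217.30 K
T = 20.1 + 217.30 = 237.40 °C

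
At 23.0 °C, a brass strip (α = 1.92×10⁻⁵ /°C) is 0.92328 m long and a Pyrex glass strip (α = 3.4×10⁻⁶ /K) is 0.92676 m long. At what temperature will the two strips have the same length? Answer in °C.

T = 261.7 °C

Equal length when α₁L₁ΔT − α₂L₂ΔT = L₂ − L₁ = 3.48×10⁻³ m
α₁L₁ = 1.7726976×10⁻⁵, α₂L₂ = 3.150984×10⁻⁶ → Δ(αL) = 1.4575992×10⁻⁵ m/K
ΔT = 3.48×10⁻³ / 1.4575992×10⁻⁵ = 238.749 K, so T = 23.0 + 238.749 = 261.749 °C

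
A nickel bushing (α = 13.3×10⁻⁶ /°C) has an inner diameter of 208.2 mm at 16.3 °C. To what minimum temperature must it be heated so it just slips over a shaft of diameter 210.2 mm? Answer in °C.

Required Δd = 210.2 − 208.2 = 2.0 mm
Δd = αd₀ΔT ⇒ ΔT = Δd/(αd₀) = 2.0 / (13.3×10⁻⁶ × 208.2) = 722.27 K
T_min = 16.3 + 722.27 = 738.57 °C

T = 739 °C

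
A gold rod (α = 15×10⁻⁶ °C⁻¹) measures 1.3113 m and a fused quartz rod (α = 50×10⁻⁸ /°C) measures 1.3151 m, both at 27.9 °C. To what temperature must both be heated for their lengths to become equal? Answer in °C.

T = 227.8 °C

Equal length when α₁L₁ΔT − α₂L₂ΔT = L₂ − L₁ = 3.80×10⁻³ m
α₁L₁ = 1.96695×10⁻⁵, α₂L₂ = 6.5755×10⁻⁷ → Δ(αL) = 1.901195×10⁻⁵ m/K
ΔT = 3.80×10⁻³ / 1.901195×10⁻⁵ = 199.874 K, so T = 27.9 + 199.874 = 227.774 °C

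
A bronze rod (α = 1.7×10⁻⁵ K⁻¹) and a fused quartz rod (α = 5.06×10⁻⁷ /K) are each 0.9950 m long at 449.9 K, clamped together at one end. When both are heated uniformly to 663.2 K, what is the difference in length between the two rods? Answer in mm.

ΔT = 213.3 K
bronze: ΔL = 1.7×10⁻⁵ × 0.9950 m × 213.3 = 3.6080×10⁻³ m = 3.6080 mm
fused quartz: ΔL = 5.06×10⁻⁷ × 0.9950 m × 213.3 = 1.0739×10⁻⁴ m = 0.10739 mm
difference = 3.6080 − 0.10739 = 3.50061 mm

3.50 mm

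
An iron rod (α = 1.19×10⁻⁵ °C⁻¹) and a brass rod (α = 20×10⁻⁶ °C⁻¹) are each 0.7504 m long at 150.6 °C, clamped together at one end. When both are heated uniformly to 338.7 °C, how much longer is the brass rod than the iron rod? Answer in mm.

1.14 mm

ΔT = 188.1 K
iron: ΔL = 1.19×10⁻⁵ × 0.7504 m × 188.1 = 1.6797×10⁻³ m = 1.6797 mm
brass: ΔL = 20×10⁻⁶ × 0.7504 m × 188.1 = 2.8230×10⁻³ m = 2.8230 mm
difference = 2.8230 − 1.6797 = 1.1433 mm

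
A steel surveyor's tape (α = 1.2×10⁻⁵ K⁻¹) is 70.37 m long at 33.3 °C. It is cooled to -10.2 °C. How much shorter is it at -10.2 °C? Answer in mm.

ΔL = 36.7 mm

|ΔT| = |-10.2 − 33.3| = 43.5 K
ΔL = αL₀ΔT = (1.2×10⁻⁵)(70.37)(43.5) = 3.67×10⁻² m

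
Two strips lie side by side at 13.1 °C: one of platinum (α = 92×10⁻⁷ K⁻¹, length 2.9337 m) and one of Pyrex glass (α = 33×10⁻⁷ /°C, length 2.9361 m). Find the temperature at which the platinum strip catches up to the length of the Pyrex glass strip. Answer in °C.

Equal length when α₁L₁ΔT − α₂L₂ΔT = L₂ − L₁ = 2.40×10⁻³ m
α₁L₁ = 2.699004×10⁻⁵, α₂L₂ = 9.68913×10⁻⁶ → Δ(αL) = 1.730091×10⁻⁵ m/K
ΔT = 2.40×10⁻³ / 1.730091×10⁻⁵ = 138.721 K, so T = 13.1 + 138.721 = 151.821 °C

T = 151.8 °C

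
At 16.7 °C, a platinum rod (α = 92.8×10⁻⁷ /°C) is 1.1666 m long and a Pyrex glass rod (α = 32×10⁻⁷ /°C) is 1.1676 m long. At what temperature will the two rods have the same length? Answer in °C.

Equal length when α₁L₁ΔT − α₂L₂ΔT = L₂ − L₁ = 1.00×10⁻³ m
α₁L₁ = 1.0826048×10⁻⁵, α₂L₂ = 3.73632×10⁻⁶ → Δ(αL) = 7.089728×10⁻⁶ m/K
ΔT = 1.00×10⁻³ / 7.089728×10⁻⁶ = 141.049 K, so T = 16.7 + 141.049 = 157.749 °C

T = 157.7 °C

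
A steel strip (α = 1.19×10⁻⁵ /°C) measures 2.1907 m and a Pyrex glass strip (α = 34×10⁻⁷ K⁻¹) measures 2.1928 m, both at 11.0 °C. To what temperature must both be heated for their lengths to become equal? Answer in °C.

T = 123.8 °C

Equal length when α₁L₁ΔT − α₂L₂ΔT = L₂ − L₁ = 2.10×10⁻³ m
α₁L₁ = 2.606933×10⁻⁵, α₂L₂ = 7.45552×10⁻⁶ → Δ(αL) = 1.861381×10⁻⁵ m/K
ΔT = 2.10×10⁻³ / 1.861381×10⁻⁵ = 112.819 K, so T = 11.0 + 112.819 = 123.819 °C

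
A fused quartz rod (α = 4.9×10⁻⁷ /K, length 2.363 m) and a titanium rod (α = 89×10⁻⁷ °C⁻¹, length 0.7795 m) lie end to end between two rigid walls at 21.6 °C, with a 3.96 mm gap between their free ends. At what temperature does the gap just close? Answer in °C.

T = 511 °C

Gap closes when ΔL₁ + ΔL₂ = 3.96 mm = 3.96×10⁻³ m
(α₁L₁ + α₂L₂)ΔT = g
α₁L₁ + α₂L₂ = 4.9×10⁻⁷×2.363 + 89×10⁻⁷×0.7795 = 8.09542×10⁻⁶ m/K
ΔT = 3.96×10⁻³ / 8.09542×10⁻⁶ = 489.17 K
T = 21.6 + 489.17 = 510.77 °C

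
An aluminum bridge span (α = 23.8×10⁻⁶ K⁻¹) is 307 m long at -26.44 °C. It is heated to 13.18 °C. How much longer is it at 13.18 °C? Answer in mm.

|ΔT| = |13.18 − (-26.44)| = 39.62 K
ΔL = αL₀ΔT = (23.8×10⁻⁶)(307)(39.62) = 2.89×10⁻¹ m

ΔL = 289 mm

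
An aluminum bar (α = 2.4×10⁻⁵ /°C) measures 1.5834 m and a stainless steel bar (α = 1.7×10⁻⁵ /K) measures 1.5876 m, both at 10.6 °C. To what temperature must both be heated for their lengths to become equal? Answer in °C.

L₁(1 + α₁ΔT) = L₂(1 + α₂ΔT) ⇒ ΔT = (L₂ − L₁)/(α₁L₁ − α₂L₂)
L₂ − L₁ = 1.5876 − 1.5834 = 4.20×10⁻³ m
α₁L₁ − α₂L₂ = 2.4×10⁻⁵×1.5834 − 1.7×10⁻⁵×1.5876 = 1.10124×10⁻⁵ m/K
ΔT = 4.20×10⁻³ / 1.10124×10⁻⁵ = 381.388 K
T = 10.6 + 381.388 = 391.988 °C

T = 392.0 °C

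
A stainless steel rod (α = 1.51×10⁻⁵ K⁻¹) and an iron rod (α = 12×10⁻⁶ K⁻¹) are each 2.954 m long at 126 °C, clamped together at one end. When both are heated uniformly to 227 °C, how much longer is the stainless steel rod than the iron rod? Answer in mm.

0.925 mm

ΔT = 101 K
stainless steel: ΔL = 1.51×10⁻⁵ × 2.954 m × 101 = 4.5051×10⁻³ m = 4.5051 mm
iron: ΔL = 12×10⁻⁶ × 2.954 m × 101 = 3.5802×10⁻³ m = 3.5802 mm
difference = 4.5051 − 3.5802 = 0.9249 mm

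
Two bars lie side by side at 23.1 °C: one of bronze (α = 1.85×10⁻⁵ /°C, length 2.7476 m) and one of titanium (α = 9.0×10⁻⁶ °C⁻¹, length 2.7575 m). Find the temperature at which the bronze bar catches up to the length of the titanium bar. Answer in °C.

L₁(1 + α₁ΔT) = L₂(1 + α₂ΔT) ⇒ ΔT = (L₂ − L₁)/(α₁L₁ − α₂L₂)
L₂ − L₁ = 2.7575 − 2.7476 = 9.90×10⁻³ m
α₁L₁ − α₂L₂ = 1.85×10⁻⁵×2.7476 − 9.0×10⁻⁶×2.7575 = 2.60131×10⁻⁵ m/K
ΔT = 9.90×10⁻³ / 2.60131×10⁻⁵ = 380.577 K
T = 23.1 + 380.577 = 403.677 °C

T = 403.7 °C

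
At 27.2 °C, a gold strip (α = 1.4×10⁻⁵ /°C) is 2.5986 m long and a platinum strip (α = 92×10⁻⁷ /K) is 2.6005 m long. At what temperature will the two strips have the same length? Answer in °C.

T = 179.7 °C

Equal length when α₁L₁ΔT − α₂L₂ΔT = L₂ − L₁ = 1.90×10⁻³ m
α₁L₁ = 3.63804×10⁻⁵, α₂L₂ = 2.39246×10⁻⁵ → Δ(αL) = 1.24558×10⁻⁵ m/K
ΔT = 1.90×10⁻³ / 1.24558×10⁻⁵ = 152.539 K, so T = 27.2 + 152.539 = 179.739 °C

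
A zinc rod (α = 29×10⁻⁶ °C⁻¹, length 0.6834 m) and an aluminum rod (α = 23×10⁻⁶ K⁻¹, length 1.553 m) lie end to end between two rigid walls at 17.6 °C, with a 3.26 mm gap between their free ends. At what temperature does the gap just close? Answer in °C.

T = 76.3 °C

α₁L₁ = 1.98186×10⁻⁵ m/K, α₂L₂ = 3.5719×10⁻⁵ m/K → total 5.55376×10⁻⁵ m/K
ΔT = g/(α₁L₁+α₂L₂) = 3.26×10⁻³ / 5.55376×10⁻⁵ = 58.699 K
T = 17.6 + 58.699 = 76.299 °C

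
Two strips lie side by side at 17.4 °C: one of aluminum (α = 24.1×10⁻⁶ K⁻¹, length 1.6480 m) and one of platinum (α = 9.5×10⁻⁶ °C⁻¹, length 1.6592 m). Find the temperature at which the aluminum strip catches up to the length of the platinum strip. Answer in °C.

Equal length when α₁L₁ΔT − α₂L₂ΔT = L₂ − L₁ = 1.12×10⁻² m
α₁L₁ = 3.97168×10⁻⁵, α₂L₂ = 1.57624×10⁻⁵ → Δ(αL) = 2.39544×10⁻⁵ m/K
ΔT = 1.12×10⁻² / 2.39544×10⁻⁵ = 467.555 K, so T = 17.4 + 467.555 = 484.955 °C

T = 485.0 °C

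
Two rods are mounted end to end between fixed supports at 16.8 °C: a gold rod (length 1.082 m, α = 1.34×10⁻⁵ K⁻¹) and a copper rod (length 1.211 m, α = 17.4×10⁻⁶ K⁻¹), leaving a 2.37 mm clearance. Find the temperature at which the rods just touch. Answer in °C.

T = 83.4 °C

α₁L₁ = 1.44988×10⁻⁵ m/K, α₂L₂ = 2.10714×10⁻⁵ m/K → total 3.55702×10⁻⁵ m/K
ΔT = g/(α₁L₁+α₂L₂) = 2.37×10⁻³ / 3.55702×10⁻⁵ = 66.629 K
T = 16.8 + 66.629 = 83.429 °C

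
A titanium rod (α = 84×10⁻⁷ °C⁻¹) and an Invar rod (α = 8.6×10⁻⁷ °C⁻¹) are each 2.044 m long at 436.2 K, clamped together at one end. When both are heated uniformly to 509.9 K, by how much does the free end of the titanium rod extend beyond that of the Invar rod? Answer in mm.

1.14 mm

ΔT = 73.7 K
titanium: ΔL = 84×10⁻⁷ × 2.044 m × 73.7 = 1.2654×10⁻³ m = 1.2654 mm
Invar: ΔL = 8.6×10⁻⁷ × 2.044 m × 73.7 = 1.2955×10⁻⁴ m = 0.12955 mm
difference = 1.2654 − 0.12955 = 1.13585 mm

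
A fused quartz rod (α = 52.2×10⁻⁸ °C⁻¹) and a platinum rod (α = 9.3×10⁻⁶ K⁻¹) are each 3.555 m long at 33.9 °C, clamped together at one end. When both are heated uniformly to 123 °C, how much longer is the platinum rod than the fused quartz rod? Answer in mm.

2.78 mm

ΔT = 89.1 K
fused quartz: ΔL = 52.2×10⁻⁸ × 3.555 m × 89.1 = 1.6534×10⁻⁴ m = 0.16534 mm
platinum: ΔL = 9.3×10⁻⁶ × 3.555 m × 89.1 = 2.9458×10⁻³ m = 2.9458 mm
difference = 2.9458 − 0.16534 = 2.78046 mm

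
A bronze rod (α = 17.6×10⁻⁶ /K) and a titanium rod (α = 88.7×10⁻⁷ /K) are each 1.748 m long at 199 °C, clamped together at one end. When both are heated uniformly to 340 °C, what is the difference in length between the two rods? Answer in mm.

ΔT = 141 K
bronze: ΔL = 17.6×10⁻⁶ × 1.748 m × 141 = 4.3378×10⁻³ m = 4.3378 mm
titanium: ΔL = 88.7×10⁻⁷ × 1.748 m × 141 = 2.1862×10⁻³ m = 2.1862 mm
difference = 4.3378 − 2.1862 = 2.1516 mm

2.15 mm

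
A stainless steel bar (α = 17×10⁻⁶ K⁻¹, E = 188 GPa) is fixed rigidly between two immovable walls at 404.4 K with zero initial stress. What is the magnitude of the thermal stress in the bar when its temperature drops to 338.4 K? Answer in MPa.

Fully constrained: the free strain ε = αΔT is blocked, so σ = Eε = EαΔT.
|ΔT| = 66.0 K
σ = 188×10⁹ × 17×10⁻⁶ × 66.0 = 2.11×10⁸ Pa

σ = 211 MPa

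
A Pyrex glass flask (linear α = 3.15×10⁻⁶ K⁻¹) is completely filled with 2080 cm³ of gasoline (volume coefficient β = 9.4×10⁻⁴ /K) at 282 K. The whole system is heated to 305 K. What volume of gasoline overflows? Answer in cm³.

44.5 cm³

The flask also expands: β_container ≈ 3α = 9.45×10⁻⁶ /K
Net overflow = V₀(β_liq − 3α_cont)ΔT
β − 3α = 9.40×10⁻⁴ − 9.45×10⁻⁶ = 9.3055×10⁻⁴ /K; ΔT = 23 K
ΔV = 2080 × 9.3055×10⁻⁴ × 23 = 44.5 cm³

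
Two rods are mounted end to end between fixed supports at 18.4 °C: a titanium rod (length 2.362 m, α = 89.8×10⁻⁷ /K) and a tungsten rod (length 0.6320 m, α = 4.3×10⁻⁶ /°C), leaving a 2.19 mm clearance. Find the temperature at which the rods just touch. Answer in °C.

α₁L₁ = 2.121076×10⁻⁵ m/K, α₂L₂ = 2.7176×10⁻⁶ m/K → total 2.392836×10⁻⁵ m/K
ΔT = g/(α₁L₁+α₂L₂) = 2.19×10⁻³ / 2.392836×10⁻⁵ = 91.52 K
T = 18.4 + 91.52 = 109.92 °C

T = 110 °C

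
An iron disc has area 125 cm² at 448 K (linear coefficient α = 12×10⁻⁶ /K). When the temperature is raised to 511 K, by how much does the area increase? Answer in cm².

ΔA = 0.189 cm²

Area coefficient ≈ 2α; |ΔT| = 63 K
ΔA = 2αA₀ΔT = 2(12×10⁻⁶)(125)(63) = 0.189 cm²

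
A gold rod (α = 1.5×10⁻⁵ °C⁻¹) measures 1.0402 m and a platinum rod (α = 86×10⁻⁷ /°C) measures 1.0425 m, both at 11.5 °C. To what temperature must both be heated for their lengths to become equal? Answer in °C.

Equal length when α₁L₁ΔT − α₂L₂ΔT = L₂ − L₁ = 2.30×10⁻³ m
α₁L₁ = 1.5603×10⁻⁵, α₂L₂ = 8.9655×10⁻⁶ → Δ(αL) = 6.6375×10⁻⁶ m/K
ΔT = 2.30×10⁻³ / 6.6375×10⁻⁶ = 346.516 K, so T = 11.5 + 346.516 = 358.016 °C

T = 358.0 °C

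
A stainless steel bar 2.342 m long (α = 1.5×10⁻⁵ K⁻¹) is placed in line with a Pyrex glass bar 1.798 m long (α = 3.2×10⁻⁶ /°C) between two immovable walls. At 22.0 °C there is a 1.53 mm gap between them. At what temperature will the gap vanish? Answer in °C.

α₁L₁ = 3.513×10⁻⁵ m/K, α₂L₂ = 5.7536×10⁻⁶ m/K → total 4.08836×10⁻⁵ m/K
ΔT = g/(α₁L₁+α₂L₂) = 1.53×10⁻³ / 4.08836×10⁻⁵ = 37.423 K
T = 22.0 + 37.423 = 59.423 °C

T = 59.4 °C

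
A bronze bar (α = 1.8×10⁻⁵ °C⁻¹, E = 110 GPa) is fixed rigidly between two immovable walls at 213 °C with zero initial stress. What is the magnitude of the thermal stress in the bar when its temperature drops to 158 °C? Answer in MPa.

σ = 109 MPa

Fully constrained: the free strain ε = αΔT is blocked, so σ = Eε = EαΔT.
|ΔT| = 55 K
σ = 110×10⁹ × 1.8×10⁻⁵ × 55 = 1.09×10⁸ Pa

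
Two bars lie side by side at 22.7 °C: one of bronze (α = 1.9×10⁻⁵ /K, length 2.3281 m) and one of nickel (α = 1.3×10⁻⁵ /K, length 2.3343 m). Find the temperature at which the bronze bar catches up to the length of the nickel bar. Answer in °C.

T = 469.1 °C

Equal length when α₁L₁ΔT − α₂L₂ΔT = L₂ − L₁ = 6.20×10⁻³ m
α₁L₁ = 4.42339×10⁻⁵, α₂L₂ = 3.03459×10⁻⁵ → Δ(αL) = 1.3888×10⁻⁵ m/K
ΔT = 6.20×10⁻³ / 1.3888×10⁻⁵ = 446.429 K, so T = 22.7 + 446.429 = 469.129 °C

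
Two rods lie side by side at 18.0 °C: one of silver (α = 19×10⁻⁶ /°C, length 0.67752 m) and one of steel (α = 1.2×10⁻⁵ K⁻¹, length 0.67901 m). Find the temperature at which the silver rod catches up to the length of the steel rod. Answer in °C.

T = 333.4 °C

Equal length when α₁L₁ΔT − α₂L₂ΔT = L₂ − L₁ = 1.49×10⁻³ m
α₁L₁ = 1.287288×10⁻⁵, α₂L₂ = 8.14812×10⁻⁶ → Δ(αL) = 4.72476×10⁻⁶ m/K
ΔT = 1.49×10⁻³ / 4.72476×10⁻⁶ = 315.360 K, so T = 18.0 + 315.360 = 333.360 °C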